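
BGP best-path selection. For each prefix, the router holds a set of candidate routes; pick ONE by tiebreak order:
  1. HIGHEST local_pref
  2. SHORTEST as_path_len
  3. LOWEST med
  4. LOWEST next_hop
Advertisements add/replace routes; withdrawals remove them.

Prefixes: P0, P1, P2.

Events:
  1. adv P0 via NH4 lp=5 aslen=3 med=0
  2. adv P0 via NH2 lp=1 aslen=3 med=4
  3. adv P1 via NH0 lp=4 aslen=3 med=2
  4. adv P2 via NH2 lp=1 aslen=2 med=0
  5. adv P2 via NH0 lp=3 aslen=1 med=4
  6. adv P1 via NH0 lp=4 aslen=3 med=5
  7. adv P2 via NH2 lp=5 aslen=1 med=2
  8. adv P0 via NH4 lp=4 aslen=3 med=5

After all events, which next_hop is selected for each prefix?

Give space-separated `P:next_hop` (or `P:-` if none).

Op 1: best P0=NH4 P1=- P2=-
Op 2: best P0=NH4 P1=- P2=-
Op 3: best P0=NH4 P1=NH0 P2=-
Op 4: best P0=NH4 P1=NH0 P2=NH2
Op 5: best P0=NH4 P1=NH0 P2=NH0
Op 6: best P0=NH4 P1=NH0 P2=NH0
Op 7: best P0=NH4 P1=NH0 P2=NH2
Op 8: best P0=NH4 P1=NH0 P2=NH2

Answer: P0:NH4 P1:NH0 P2:NH2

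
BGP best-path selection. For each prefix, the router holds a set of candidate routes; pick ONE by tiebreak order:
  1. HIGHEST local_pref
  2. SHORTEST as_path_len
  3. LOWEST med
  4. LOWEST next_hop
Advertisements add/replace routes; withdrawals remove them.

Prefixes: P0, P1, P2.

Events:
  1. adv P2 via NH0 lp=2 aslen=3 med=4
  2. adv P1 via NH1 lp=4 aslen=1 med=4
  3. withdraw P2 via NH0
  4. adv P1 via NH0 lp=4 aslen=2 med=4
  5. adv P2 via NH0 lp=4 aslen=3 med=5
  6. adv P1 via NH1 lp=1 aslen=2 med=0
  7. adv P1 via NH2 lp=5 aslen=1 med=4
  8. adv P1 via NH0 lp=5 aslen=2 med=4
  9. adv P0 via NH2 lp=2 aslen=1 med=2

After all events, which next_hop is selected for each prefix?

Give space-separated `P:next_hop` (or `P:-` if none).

Op 1: best P0=- P1=- P2=NH0
Op 2: best P0=- P1=NH1 P2=NH0
Op 3: best P0=- P1=NH1 P2=-
Op 4: best P0=- P1=NH1 P2=-
Op 5: best P0=- P1=NH1 P2=NH0
Op 6: best P0=- P1=NH0 P2=NH0
Op 7: best P0=- P1=NH2 P2=NH0
Op 8: best P0=- P1=NH2 P2=NH0
Op 9: best P0=NH2 P1=NH2 P2=NH0

Answer: P0:NH2 P1:NH2 P2:NH0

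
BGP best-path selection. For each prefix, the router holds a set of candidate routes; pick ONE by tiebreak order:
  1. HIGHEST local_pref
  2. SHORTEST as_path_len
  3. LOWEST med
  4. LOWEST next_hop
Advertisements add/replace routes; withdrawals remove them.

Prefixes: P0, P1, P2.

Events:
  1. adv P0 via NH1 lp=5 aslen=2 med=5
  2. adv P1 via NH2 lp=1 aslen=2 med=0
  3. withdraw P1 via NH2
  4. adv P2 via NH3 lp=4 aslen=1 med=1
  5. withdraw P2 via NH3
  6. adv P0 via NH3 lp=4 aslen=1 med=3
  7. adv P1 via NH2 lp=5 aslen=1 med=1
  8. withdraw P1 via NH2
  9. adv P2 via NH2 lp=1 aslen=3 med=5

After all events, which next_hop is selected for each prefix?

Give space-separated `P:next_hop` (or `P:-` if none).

Answer: P0:NH1 P1:- P2:NH2

Derivation:
Op 1: best P0=NH1 P1=- P2=-
Op 2: best P0=NH1 P1=NH2 P2=-
Op 3: best P0=NH1 P1=- P2=-
Op 4: best P0=NH1 P1=- P2=NH3
Op 5: best P0=NH1 P1=- P2=-
Op 6: best P0=NH1 P1=- P2=-
Op 7: best P0=NH1 P1=NH2 P2=-
Op 8: best P0=NH1 P1=- P2=-
Op 9: best P0=NH1 P1=- P2=NH2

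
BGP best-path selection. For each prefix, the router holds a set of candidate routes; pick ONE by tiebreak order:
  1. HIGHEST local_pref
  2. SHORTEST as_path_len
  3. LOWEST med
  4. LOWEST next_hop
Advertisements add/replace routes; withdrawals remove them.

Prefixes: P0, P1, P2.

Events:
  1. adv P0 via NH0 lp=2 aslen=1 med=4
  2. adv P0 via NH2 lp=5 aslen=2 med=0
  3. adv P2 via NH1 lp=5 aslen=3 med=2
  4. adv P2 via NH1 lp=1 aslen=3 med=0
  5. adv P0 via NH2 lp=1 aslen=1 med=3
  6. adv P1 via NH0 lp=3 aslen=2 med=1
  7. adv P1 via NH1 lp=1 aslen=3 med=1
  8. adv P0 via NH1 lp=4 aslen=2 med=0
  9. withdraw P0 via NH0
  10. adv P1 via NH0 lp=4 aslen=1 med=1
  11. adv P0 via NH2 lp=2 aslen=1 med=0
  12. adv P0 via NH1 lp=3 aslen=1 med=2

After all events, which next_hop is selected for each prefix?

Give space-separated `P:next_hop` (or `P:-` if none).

Answer: P0:NH1 P1:NH0 P2:NH1

Derivation:
Op 1: best P0=NH0 P1=- P2=-
Op 2: best P0=NH2 P1=- P2=-
Op 3: best P0=NH2 P1=- P2=NH1
Op 4: best P0=NH2 P1=- P2=NH1
Op 5: best P0=NH0 P1=- P2=NH1
Op 6: best P0=NH0 P1=NH0 P2=NH1
Op 7: best P0=NH0 P1=NH0 P2=NH1
Op 8: best P0=NH1 P1=NH0 P2=NH1
Op 9: best P0=NH1 P1=NH0 P2=NH1
Op 10: best P0=NH1 P1=NH0 P2=NH1
Op 11: best P0=NH1 P1=NH0 P2=NH1
Op 12: best P0=NH1 P1=NH0 P2=NH1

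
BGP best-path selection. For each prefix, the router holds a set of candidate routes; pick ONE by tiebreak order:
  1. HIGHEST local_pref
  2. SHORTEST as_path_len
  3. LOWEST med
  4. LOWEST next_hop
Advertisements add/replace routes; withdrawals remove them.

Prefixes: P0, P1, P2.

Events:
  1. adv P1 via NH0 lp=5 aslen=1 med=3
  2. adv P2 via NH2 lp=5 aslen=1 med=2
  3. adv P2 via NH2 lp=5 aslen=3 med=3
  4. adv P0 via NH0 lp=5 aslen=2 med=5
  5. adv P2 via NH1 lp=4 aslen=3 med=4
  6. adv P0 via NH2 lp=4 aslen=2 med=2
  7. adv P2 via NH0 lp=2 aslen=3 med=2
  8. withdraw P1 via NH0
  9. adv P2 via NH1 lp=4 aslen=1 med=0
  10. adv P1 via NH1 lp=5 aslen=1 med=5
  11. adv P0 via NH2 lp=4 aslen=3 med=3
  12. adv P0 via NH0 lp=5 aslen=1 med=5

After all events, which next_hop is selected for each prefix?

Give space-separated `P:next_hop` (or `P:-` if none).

Op 1: best P0=- P1=NH0 P2=-
Op 2: best P0=- P1=NH0 P2=NH2
Op 3: best P0=- P1=NH0 P2=NH2
Op 4: best P0=NH0 P1=NH0 P2=NH2
Op 5: best P0=NH0 P1=NH0 P2=NH2
Op 6: best P0=NH0 P1=NH0 P2=NH2
Op 7: best P0=NH0 P1=NH0 P2=NH2
Op 8: best P0=NH0 P1=- P2=NH2
Op 9: best P0=NH0 P1=- P2=NH2
Op 10: best P0=NH0 P1=NH1 P2=NH2
Op 11: best P0=NH0 P1=NH1 P2=NH2
Op 12: best P0=NH0 P1=NH1 P2=NH2

Answer: P0:NH0 P1:NH1 P2:NH2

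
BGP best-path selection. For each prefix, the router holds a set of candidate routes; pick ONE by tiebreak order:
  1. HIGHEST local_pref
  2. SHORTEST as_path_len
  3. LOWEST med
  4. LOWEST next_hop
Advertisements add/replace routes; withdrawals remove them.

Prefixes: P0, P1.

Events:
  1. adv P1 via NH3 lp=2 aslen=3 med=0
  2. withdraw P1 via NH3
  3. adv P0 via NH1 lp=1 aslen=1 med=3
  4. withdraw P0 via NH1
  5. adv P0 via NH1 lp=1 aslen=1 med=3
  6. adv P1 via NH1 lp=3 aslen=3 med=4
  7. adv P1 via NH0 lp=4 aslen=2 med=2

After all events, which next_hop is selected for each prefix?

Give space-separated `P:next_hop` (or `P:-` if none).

Op 1: best P0=- P1=NH3
Op 2: best P0=- P1=-
Op 3: best P0=NH1 P1=-
Op 4: best P0=- P1=-
Op 5: best P0=NH1 P1=-
Op 6: best P0=NH1 P1=NH1
Op 7: best P0=NH1 P1=NH0

Answer: P0:NH1 P1:NH0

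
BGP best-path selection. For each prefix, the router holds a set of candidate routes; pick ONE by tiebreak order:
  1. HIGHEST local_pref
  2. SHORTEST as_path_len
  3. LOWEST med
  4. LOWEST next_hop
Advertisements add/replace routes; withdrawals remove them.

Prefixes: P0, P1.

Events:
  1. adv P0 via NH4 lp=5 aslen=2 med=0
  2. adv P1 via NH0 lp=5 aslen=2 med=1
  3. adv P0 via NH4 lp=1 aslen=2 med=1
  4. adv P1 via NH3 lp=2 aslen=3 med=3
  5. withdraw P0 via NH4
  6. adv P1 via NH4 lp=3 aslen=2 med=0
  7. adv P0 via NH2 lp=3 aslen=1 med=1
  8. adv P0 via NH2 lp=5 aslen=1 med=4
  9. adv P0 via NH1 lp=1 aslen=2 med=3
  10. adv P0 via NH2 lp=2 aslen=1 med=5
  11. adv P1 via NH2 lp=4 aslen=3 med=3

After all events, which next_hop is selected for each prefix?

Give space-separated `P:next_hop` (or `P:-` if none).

Op 1: best P0=NH4 P1=-
Op 2: best P0=NH4 P1=NH0
Op 3: best P0=NH4 P1=NH0
Op 4: best P0=NH4 P1=NH0
Op 5: best P0=- P1=NH0
Op 6: best P0=- P1=NH0
Op 7: best P0=NH2 P1=NH0
Op 8: best P0=NH2 P1=NH0
Op 9: best P0=NH2 P1=NH0
Op 10: best P0=NH2 P1=NH0
Op 11: best P0=NH2 P1=NH0

Answer: P0:NH2 P1:NH0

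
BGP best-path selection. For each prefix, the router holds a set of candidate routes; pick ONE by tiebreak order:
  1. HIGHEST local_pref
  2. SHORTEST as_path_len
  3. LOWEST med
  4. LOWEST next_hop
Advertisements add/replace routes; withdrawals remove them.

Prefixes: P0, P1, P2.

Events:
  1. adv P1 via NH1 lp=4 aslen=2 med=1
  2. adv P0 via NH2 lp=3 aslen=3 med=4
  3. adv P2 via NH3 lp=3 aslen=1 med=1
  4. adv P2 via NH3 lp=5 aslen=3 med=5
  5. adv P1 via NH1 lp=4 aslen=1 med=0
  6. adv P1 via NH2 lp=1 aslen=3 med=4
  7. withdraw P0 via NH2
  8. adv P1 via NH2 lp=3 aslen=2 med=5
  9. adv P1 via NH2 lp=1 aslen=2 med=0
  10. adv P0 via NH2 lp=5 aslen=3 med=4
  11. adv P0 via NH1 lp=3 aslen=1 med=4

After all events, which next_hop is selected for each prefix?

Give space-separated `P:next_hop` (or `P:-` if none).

Op 1: best P0=- P1=NH1 P2=-
Op 2: best P0=NH2 P1=NH1 P2=-
Op 3: best P0=NH2 P1=NH1 P2=NH3
Op 4: best P0=NH2 P1=NH1 P2=NH3
Op 5: best P0=NH2 P1=NH1 P2=NH3
Op 6: best P0=NH2 P1=NH1 P2=NH3
Op 7: best P0=- P1=NH1 P2=NH3
Op 8: best P0=- P1=NH1 P2=NH3
Op 9: best P0=- P1=NH1 P2=NH3
Op 10: best P0=NH2 P1=NH1 P2=NH3
Op 11: best P0=NH2 P1=NH1 P2=NH3

Answer: P0:NH2 P1:NH1 P2:NH3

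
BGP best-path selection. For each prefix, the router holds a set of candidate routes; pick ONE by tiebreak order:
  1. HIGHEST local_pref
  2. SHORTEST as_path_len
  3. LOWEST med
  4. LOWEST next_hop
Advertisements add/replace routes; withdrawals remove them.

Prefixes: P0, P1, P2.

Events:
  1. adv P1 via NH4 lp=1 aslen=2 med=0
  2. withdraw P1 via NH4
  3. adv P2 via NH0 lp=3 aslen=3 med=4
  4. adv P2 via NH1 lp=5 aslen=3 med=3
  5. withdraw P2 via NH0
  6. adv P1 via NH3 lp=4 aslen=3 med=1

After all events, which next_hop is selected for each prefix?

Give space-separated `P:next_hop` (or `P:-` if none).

Op 1: best P0=- P1=NH4 P2=-
Op 2: best P0=- P1=- P2=-
Op 3: best P0=- P1=- P2=NH0
Op 4: best P0=- P1=- P2=NH1
Op 5: best P0=- P1=- P2=NH1
Op 6: best P0=- P1=NH3 P2=NH1

Answer: P0:- P1:NH3 P2:NH1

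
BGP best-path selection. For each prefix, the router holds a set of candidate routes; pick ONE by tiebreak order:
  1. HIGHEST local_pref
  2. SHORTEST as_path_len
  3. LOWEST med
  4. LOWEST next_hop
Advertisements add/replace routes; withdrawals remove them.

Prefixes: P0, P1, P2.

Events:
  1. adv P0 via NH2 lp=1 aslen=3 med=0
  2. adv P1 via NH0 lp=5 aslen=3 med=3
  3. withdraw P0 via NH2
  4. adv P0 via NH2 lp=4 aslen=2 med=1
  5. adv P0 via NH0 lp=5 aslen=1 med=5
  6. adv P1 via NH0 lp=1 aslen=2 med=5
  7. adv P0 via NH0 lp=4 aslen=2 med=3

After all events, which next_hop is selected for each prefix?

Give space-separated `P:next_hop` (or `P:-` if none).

Op 1: best P0=NH2 P1=- P2=-
Op 2: best P0=NH2 P1=NH0 P2=-
Op 3: best P0=- P1=NH0 P2=-
Op 4: best P0=NH2 P1=NH0 P2=-
Op 5: best P0=NH0 P1=NH0 P2=-
Op 6: best P0=NH0 P1=NH0 P2=-
Op 7: best P0=NH2 P1=NH0 P2=-

Answer: P0:NH2 P1:NH0 P2:-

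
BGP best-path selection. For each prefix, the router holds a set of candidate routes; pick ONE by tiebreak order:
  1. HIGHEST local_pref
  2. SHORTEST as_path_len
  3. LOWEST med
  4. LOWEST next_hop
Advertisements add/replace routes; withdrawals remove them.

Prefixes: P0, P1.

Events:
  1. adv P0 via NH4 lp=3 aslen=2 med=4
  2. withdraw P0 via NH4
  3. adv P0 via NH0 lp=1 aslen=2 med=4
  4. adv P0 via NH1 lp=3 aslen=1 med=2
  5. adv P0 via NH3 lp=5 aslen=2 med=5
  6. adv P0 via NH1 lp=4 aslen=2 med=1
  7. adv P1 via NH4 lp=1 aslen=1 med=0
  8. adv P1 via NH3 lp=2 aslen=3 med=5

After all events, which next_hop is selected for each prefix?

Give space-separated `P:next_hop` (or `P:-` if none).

Answer: P0:NH3 P1:NH3

Derivation:
Op 1: best P0=NH4 P1=-
Op 2: best P0=- P1=-
Op 3: best P0=NH0 P1=-
Op 4: best P0=NH1 P1=-
Op 5: best P0=NH3 P1=-
Op 6: best P0=NH3 P1=-
Op 7: best P0=NH3 P1=NH4
Op 8: best P0=NH3 P1=NH3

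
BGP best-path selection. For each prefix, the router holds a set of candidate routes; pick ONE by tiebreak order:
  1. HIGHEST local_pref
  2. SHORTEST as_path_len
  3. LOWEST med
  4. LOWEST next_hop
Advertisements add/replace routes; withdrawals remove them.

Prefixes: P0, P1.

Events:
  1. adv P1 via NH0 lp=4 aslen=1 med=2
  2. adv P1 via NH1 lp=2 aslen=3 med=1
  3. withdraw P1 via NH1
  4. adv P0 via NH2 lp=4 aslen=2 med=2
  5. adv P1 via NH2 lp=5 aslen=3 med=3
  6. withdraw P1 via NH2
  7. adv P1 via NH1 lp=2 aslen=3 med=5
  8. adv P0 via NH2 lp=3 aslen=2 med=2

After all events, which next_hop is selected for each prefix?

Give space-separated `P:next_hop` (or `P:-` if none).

Op 1: best P0=- P1=NH0
Op 2: best P0=- P1=NH0
Op 3: best P0=- P1=NH0
Op 4: best P0=NH2 P1=NH0
Op 5: best P0=NH2 P1=NH2
Op 6: best P0=NH2 P1=NH0
Op 7: best P0=NH2 P1=NH0
Op 8: best P0=NH2 P1=NH0

Answer: P0:NH2 P1:NH0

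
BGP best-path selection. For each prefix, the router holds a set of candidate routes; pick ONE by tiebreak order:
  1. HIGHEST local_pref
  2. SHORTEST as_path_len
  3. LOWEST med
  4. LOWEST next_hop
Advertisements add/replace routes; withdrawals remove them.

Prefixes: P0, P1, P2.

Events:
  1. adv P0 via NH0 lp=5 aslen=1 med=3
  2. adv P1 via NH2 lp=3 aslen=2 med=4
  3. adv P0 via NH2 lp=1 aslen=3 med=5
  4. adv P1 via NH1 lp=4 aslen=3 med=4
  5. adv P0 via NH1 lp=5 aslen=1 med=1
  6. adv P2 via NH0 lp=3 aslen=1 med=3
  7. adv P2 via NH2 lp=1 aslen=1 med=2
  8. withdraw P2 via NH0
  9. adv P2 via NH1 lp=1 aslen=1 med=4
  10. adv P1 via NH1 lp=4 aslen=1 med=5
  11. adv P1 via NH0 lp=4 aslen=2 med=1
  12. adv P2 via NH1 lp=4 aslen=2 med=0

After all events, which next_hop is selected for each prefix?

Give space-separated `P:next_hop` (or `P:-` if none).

Op 1: best P0=NH0 P1=- P2=-
Op 2: best P0=NH0 P1=NH2 P2=-
Op 3: best P0=NH0 P1=NH2 P2=-
Op 4: best P0=NH0 P1=NH1 P2=-
Op 5: best P0=NH1 P1=NH1 P2=-
Op 6: best P0=NH1 P1=NH1 P2=NH0
Op 7: best P0=NH1 P1=NH1 P2=NH0
Op 8: best P0=NH1 P1=NH1 P2=NH2
Op 9: best P0=NH1 P1=NH1 P2=NH2
Op 10: best P0=NH1 P1=NH1 P2=NH2
Op 11: best P0=NH1 P1=NH1 P2=NH2
Op 12: best P0=NH1 P1=NH1 P2=NH1

Answer: P0:NH1 P1:NH1 P2:NH1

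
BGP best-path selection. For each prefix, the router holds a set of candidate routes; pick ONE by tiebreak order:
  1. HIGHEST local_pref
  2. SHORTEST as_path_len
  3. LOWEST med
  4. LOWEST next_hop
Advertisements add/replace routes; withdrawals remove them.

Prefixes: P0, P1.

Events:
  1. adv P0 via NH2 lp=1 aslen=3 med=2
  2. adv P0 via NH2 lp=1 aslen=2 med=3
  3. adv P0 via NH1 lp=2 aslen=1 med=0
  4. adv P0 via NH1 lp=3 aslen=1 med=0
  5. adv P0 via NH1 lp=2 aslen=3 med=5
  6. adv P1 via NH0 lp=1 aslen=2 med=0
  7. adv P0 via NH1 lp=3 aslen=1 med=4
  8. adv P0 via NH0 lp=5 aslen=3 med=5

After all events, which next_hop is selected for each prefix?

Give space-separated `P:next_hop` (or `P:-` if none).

Answer: P0:NH0 P1:NH0

Derivation:
Op 1: best P0=NH2 P1=-
Op 2: best P0=NH2 P1=-
Op 3: best P0=NH1 P1=-
Op 4: best P0=NH1 P1=-
Op 5: best P0=NH1 P1=-
Op 6: best P0=NH1 P1=NH0
Op 7: best P0=NH1 P1=NH0
Op 8: best P0=NH0 P1=NH0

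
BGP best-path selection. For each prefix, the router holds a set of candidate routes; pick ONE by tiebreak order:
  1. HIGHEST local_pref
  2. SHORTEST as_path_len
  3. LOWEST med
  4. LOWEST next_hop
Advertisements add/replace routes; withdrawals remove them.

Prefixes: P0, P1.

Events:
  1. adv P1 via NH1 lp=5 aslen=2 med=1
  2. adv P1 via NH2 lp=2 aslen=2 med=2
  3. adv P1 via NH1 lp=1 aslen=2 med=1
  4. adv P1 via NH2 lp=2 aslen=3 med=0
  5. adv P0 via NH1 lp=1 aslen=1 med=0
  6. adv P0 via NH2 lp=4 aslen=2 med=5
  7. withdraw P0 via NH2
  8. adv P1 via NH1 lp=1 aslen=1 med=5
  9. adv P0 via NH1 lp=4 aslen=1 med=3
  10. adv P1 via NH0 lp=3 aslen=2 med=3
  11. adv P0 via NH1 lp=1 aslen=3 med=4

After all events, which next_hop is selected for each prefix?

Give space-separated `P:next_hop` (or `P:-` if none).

Answer: P0:NH1 P1:NH0

Derivation:
Op 1: best P0=- P1=NH1
Op 2: best P0=- P1=NH1
Op 3: best P0=- P1=NH2
Op 4: best P0=- P1=NH2
Op 5: best P0=NH1 P1=NH2
Op 6: best P0=NH2 P1=NH2
Op 7: best P0=NH1 P1=NH2
Op 8: best P0=NH1 P1=NH2
Op 9: best P0=NH1 P1=NH2
Op 10: best P0=NH1 P1=NH0
Op 11: best P0=NH1 P1=NH0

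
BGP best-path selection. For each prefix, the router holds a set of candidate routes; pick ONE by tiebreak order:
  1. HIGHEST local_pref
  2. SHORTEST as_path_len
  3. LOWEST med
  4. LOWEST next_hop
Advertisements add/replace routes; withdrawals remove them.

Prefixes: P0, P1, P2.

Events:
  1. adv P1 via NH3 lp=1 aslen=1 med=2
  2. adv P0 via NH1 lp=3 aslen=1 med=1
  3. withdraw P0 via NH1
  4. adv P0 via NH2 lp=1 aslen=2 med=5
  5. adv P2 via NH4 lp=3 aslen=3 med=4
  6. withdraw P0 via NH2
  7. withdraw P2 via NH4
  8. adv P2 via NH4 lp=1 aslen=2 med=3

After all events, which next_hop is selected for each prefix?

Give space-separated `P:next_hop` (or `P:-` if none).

Op 1: best P0=- P1=NH3 P2=-
Op 2: best P0=NH1 P1=NH3 P2=-
Op 3: best P0=- P1=NH3 P2=-
Op 4: best P0=NH2 P1=NH3 P2=-
Op 5: best P0=NH2 P1=NH3 P2=NH4
Op 6: best P0=- P1=NH3 P2=NH4
Op 7: best P0=- P1=NH3 P2=-
Op 8: best P0=- P1=NH3 P2=NH4

Answer: P0:- P1:NH3 P2:NH4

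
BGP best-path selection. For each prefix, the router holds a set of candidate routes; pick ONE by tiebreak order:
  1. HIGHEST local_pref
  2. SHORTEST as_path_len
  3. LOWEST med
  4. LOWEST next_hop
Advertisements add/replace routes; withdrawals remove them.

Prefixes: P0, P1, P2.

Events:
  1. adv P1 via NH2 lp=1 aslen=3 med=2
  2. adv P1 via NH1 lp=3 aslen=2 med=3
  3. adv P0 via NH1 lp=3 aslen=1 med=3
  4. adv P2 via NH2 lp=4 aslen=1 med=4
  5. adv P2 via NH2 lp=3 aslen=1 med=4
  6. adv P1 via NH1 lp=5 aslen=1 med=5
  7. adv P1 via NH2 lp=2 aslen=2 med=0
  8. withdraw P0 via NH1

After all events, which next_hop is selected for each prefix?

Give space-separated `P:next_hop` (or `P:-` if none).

Answer: P0:- P1:NH1 P2:NH2

Derivation:
Op 1: best P0=- P1=NH2 P2=-
Op 2: best P0=- P1=NH1 P2=-
Op 3: best P0=NH1 P1=NH1 P2=-
Op 4: best P0=NH1 P1=NH1 P2=NH2
Op 5: best P0=NH1 P1=NH1 P2=NH2
Op 6: best P0=NH1 P1=NH1 P2=NH2
Op 7: best P0=NH1 P1=NH1 P2=NH2
Op 8: best P0=- P1=NH1 P2=NH2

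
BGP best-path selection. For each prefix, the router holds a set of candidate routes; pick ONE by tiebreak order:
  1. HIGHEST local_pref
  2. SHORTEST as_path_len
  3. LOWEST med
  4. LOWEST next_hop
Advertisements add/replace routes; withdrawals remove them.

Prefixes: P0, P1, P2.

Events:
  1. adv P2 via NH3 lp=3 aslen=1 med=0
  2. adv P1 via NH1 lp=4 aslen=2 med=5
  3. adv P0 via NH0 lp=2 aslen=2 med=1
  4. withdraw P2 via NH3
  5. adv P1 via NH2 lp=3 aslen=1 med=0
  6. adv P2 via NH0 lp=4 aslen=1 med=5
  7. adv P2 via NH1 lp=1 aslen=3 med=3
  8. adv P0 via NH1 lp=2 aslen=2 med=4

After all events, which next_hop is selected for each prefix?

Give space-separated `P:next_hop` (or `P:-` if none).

Op 1: best P0=- P1=- P2=NH3
Op 2: best P0=- P1=NH1 P2=NH3
Op 3: best P0=NH0 P1=NH1 P2=NH3
Op 4: best P0=NH0 P1=NH1 P2=-
Op 5: best P0=NH0 P1=NH1 P2=-
Op 6: best P0=NH0 P1=NH1 P2=NH0
Op 7: best P0=NH0 P1=NH1 P2=NH0
Op 8: best P0=NH0 P1=NH1 P2=NH0

Answer: P0:NH0 P1:NH1 P2:NH0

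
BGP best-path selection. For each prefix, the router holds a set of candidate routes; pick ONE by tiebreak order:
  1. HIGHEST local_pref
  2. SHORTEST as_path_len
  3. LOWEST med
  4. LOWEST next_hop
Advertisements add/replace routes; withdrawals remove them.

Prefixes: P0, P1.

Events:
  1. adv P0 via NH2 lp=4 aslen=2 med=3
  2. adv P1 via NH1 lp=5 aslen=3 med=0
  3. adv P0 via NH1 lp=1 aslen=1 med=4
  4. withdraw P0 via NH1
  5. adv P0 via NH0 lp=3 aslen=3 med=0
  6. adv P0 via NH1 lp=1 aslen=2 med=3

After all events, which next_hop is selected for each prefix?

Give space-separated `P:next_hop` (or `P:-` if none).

Op 1: best P0=NH2 P1=-
Op 2: best P0=NH2 P1=NH1
Op 3: best P0=NH2 P1=NH1
Op 4: best P0=NH2 P1=NH1
Op 5: best P0=NH2 P1=NH1
Op 6: best P0=NH2 P1=NH1

Answer: P0:NH2 P1:NH1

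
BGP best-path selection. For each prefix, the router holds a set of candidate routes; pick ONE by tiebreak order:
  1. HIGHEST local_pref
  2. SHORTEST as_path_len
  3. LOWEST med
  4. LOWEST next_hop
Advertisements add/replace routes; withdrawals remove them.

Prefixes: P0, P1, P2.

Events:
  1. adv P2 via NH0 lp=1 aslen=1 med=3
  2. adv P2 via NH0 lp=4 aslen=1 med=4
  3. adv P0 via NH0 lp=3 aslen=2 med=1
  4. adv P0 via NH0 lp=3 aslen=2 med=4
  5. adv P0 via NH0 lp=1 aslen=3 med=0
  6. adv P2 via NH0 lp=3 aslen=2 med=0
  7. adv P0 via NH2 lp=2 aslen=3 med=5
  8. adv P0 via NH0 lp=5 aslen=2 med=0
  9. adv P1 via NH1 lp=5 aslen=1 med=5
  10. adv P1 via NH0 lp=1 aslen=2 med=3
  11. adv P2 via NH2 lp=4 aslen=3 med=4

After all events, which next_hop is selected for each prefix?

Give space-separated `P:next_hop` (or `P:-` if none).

Answer: P0:NH0 P1:NH1 P2:NH2

Derivation:
Op 1: best P0=- P1=- P2=NH0
Op 2: best P0=- P1=- P2=NH0
Op 3: best P0=NH0 P1=- P2=NH0
Op 4: best P0=NH0 P1=- P2=NH0
Op 5: best P0=NH0 P1=- P2=NH0
Op 6: best P0=NH0 P1=- P2=NH0
Op 7: best P0=NH2 P1=- P2=NH0
Op 8: best P0=NH0 P1=- P2=NH0
Op 9: best P0=NH0 P1=NH1 P2=NH0
Op 10: best P0=NH0 P1=NH1 P2=NH0
Op 11: best P0=NH0 P1=NH1 P2=NH2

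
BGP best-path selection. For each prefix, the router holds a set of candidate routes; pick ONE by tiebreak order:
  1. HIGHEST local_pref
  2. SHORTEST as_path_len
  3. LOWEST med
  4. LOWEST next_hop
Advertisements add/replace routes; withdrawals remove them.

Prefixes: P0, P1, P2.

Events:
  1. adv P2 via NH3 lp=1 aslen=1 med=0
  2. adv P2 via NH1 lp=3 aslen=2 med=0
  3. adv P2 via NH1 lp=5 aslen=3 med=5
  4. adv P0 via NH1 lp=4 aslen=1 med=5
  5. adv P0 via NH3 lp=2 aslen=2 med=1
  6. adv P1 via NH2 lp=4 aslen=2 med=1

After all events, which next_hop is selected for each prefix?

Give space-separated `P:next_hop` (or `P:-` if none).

Op 1: best P0=- P1=- P2=NH3
Op 2: best P0=- P1=- P2=NH1
Op 3: best P0=- P1=- P2=NH1
Op 4: best P0=NH1 P1=- P2=NH1
Op 5: best P0=NH1 P1=- P2=NH1
Op 6: best P0=NH1 P1=NH2 P2=NH1

Answer: P0:NH1 P1:NH2 P2:NH1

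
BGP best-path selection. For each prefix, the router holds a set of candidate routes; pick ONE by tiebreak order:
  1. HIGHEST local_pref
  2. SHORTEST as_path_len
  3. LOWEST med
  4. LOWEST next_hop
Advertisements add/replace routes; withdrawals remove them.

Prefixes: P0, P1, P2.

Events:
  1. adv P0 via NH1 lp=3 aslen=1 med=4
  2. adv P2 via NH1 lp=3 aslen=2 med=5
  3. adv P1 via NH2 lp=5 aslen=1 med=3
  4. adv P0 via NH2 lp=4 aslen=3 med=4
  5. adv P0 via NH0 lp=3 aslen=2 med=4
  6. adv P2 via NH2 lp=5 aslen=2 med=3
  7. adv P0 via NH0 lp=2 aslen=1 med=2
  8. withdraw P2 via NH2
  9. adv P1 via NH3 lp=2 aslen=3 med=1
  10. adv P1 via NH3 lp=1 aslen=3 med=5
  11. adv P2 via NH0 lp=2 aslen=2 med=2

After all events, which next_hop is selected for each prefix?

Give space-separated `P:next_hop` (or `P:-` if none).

Op 1: best P0=NH1 P1=- P2=-
Op 2: best P0=NH1 P1=- P2=NH1
Op 3: best P0=NH1 P1=NH2 P2=NH1
Op 4: best P0=NH2 P1=NH2 P2=NH1
Op 5: best P0=NH2 P1=NH2 P2=NH1
Op 6: best P0=NH2 P1=NH2 P2=NH2
Op 7: best P0=NH2 P1=NH2 P2=NH2
Op 8: best P0=NH2 P1=NH2 P2=NH1
Op 9: best P0=NH2 P1=NH2 P2=NH1
Op 10: best P0=NH2 P1=NH2 P2=NH1
Op 11: best P0=NH2 P1=NH2 P2=NH1

Answer: P0:NH2 P1:NH2 P2:NH1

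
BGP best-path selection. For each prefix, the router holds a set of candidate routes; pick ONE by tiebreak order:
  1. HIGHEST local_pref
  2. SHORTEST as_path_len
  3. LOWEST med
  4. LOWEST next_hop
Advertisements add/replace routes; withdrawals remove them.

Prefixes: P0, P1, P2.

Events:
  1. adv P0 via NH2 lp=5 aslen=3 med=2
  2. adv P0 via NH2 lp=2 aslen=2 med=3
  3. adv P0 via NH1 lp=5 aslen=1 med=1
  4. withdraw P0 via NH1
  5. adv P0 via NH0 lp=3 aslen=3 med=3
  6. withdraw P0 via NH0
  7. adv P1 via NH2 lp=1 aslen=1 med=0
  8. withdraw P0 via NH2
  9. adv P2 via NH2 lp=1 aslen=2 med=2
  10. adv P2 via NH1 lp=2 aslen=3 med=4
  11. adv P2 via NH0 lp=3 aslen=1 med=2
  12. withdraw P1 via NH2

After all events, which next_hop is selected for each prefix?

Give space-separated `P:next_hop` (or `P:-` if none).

Op 1: best P0=NH2 P1=- P2=-
Op 2: best P0=NH2 P1=- P2=-
Op 3: best P0=NH1 P1=- P2=-
Op 4: best P0=NH2 P1=- P2=-
Op 5: best P0=NH0 P1=- P2=-
Op 6: best P0=NH2 P1=- P2=-
Op 7: best P0=NH2 P1=NH2 P2=-
Op 8: best P0=- P1=NH2 P2=-
Op 9: best P0=- P1=NH2 P2=NH2
Op 10: best P0=- P1=NH2 P2=NH1
Op 11: best P0=- P1=NH2 P2=NH0
Op 12: best P0=- P1=- P2=NH0

Answer: P0:- P1:- P2:NH0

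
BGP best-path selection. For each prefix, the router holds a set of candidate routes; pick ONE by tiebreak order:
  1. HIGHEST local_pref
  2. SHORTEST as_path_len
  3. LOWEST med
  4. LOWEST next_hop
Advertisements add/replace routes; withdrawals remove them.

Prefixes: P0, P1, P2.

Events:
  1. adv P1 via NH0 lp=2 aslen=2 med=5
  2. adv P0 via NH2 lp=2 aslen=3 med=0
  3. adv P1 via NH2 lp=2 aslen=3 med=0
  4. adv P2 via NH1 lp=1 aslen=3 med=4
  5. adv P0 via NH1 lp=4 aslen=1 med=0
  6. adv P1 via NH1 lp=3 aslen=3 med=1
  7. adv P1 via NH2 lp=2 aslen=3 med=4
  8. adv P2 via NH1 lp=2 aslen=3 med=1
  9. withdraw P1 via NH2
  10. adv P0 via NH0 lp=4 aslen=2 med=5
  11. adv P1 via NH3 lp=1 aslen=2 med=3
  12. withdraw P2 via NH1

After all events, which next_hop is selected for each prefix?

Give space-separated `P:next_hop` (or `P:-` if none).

Answer: P0:NH1 P1:NH1 P2:-

Derivation:
Op 1: best P0=- P1=NH0 P2=-
Op 2: best P0=NH2 P1=NH0 P2=-
Op 3: best P0=NH2 P1=NH0 P2=-
Op 4: best P0=NH2 P1=NH0 P2=NH1
Op 5: best P0=NH1 P1=NH0 P2=NH1
Op 6: best P0=NH1 P1=NH1 P2=NH1
Op 7: best P0=NH1 P1=NH1 P2=NH1
Op 8: best P0=NH1 P1=NH1 P2=NH1
Op 9: best P0=NH1 P1=NH1 P2=NH1
Op 10: best P0=NH1 P1=NH1 P2=NH1
Op 11: best P0=NH1 P1=NH1 P2=NH1
Op 12: best P0=NH1 P1=NH1 P2=-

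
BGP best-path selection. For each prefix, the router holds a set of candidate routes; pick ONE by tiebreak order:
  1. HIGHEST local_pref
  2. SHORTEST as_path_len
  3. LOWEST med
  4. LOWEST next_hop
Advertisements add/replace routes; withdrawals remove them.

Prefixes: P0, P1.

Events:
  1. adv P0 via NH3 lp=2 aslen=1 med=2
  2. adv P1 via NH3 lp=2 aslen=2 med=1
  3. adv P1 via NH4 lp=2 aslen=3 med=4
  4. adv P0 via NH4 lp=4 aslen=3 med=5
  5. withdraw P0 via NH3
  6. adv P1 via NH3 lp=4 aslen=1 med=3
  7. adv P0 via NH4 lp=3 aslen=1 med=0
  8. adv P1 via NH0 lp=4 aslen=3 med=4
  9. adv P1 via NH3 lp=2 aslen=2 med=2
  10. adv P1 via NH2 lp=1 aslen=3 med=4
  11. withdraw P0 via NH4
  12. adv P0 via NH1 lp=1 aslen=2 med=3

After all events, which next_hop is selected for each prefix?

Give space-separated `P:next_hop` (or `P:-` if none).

Answer: P0:NH1 P1:NH0

Derivation:
Op 1: best P0=NH3 P1=-
Op 2: best P0=NH3 P1=NH3
Op 3: best P0=NH3 P1=NH3
Op 4: best P0=NH4 P1=NH3
Op 5: best P0=NH4 P1=NH3
Op 6: best P0=NH4 P1=NH3
Op 7: best P0=NH4 P1=NH3
Op 8: best P0=NH4 P1=NH3
Op 9: best P0=NH4 P1=NH0
Op 10: best P0=NH4 P1=NH0
Op 11: best P0=- P1=NH0
Op 12: best P0=NH1 P1=NH0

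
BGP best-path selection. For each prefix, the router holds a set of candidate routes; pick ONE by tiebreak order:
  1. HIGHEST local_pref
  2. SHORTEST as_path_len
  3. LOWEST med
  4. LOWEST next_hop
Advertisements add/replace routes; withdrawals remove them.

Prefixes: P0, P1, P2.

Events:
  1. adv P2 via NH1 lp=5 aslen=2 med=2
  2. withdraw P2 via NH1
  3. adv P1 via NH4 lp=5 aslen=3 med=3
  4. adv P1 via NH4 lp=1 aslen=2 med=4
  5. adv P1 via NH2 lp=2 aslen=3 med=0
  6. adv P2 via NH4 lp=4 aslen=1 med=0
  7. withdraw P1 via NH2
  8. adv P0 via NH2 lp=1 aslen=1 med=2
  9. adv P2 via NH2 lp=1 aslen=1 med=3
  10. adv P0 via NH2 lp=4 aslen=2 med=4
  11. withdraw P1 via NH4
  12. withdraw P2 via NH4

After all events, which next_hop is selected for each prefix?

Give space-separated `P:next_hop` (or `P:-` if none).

Answer: P0:NH2 P1:- P2:NH2

Derivation:
Op 1: best P0=- P1=- P2=NH1
Op 2: best P0=- P1=- P2=-
Op 3: best P0=- P1=NH4 P2=-
Op 4: best P0=- P1=NH4 P2=-
Op 5: best P0=- P1=NH2 P2=-
Op 6: best P0=- P1=NH2 P2=NH4
Op 7: best P0=- P1=NH4 P2=NH4
Op 8: best P0=NH2 P1=NH4 P2=NH4
Op 9: best P0=NH2 P1=NH4 P2=NH4
Op 10: best P0=NH2 P1=NH4 P2=NH4
Op 11: best P0=NH2 P1=- P2=NH4
Op 12: best P0=NH2 P1=- P2=NH2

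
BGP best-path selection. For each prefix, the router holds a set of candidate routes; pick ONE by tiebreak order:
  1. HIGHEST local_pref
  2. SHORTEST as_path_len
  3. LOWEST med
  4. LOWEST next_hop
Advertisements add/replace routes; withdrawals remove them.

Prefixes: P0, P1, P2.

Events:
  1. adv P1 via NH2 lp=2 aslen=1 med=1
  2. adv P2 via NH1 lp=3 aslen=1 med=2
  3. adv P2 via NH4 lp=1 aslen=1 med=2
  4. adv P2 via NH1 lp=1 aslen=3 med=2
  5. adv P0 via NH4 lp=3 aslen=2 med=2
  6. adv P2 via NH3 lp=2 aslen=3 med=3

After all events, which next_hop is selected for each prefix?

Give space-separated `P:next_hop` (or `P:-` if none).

Answer: P0:NH4 P1:NH2 P2:NH3

Derivation:
Op 1: best P0=- P1=NH2 P2=-
Op 2: best P0=- P1=NH2 P2=NH1
Op 3: best P0=- P1=NH2 P2=NH1
Op 4: best P0=- P1=NH2 P2=NH4
Op 5: best P0=NH4 P1=NH2 P2=NH4
Op 6: best P0=NH4 P1=NH2 P2=NH3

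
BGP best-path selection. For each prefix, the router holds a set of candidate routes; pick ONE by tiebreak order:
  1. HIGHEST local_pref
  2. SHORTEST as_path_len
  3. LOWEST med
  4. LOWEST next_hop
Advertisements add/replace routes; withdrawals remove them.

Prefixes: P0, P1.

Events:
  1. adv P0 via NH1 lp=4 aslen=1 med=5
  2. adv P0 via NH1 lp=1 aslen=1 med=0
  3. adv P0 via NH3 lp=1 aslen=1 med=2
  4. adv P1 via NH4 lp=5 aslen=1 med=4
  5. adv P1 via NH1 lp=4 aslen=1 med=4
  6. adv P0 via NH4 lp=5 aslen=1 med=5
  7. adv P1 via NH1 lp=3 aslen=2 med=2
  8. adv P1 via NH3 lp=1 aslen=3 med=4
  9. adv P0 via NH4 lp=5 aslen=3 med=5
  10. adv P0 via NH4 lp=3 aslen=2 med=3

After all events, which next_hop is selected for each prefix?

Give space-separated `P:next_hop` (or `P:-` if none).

Op 1: best P0=NH1 P1=-
Op 2: best P0=NH1 P1=-
Op 3: best P0=NH1 P1=-
Op 4: best P0=NH1 P1=NH4
Op 5: best P0=NH1 P1=NH4
Op 6: best P0=NH4 P1=NH4
Op 7: best P0=NH4 P1=NH4
Op 8: best P0=NH4 P1=NH4
Op 9: best P0=NH4 P1=NH4
Op 10: best P0=NH4 P1=NH4

Answer: P0:NH4 P1:NH4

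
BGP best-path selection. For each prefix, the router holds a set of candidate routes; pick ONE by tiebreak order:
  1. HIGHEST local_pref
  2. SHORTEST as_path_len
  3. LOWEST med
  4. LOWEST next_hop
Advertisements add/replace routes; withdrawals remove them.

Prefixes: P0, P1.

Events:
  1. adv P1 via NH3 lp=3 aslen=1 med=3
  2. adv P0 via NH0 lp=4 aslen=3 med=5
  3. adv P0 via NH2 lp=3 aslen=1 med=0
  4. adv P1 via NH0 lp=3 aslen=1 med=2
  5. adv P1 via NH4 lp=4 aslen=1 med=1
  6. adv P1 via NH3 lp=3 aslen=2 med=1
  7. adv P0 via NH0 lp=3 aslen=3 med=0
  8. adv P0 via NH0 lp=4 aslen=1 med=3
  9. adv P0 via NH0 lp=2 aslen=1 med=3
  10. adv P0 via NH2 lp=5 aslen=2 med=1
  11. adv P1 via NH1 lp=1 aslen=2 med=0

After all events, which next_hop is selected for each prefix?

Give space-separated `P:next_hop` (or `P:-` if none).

Op 1: best P0=- P1=NH3
Op 2: best P0=NH0 P1=NH3
Op 3: best P0=NH0 P1=NH3
Op 4: best P0=NH0 P1=NH0
Op 5: best P0=NH0 P1=NH4
Op 6: best P0=NH0 P1=NH4
Op 7: best P0=NH2 P1=NH4
Op 8: best P0=NH0 P1=NH4
Op 9: best P0=NH2 P1=NH4
Op 10: best P0=NH2 P1=NH4
Op 11: best P0=NH2 P1=NH4

Answer: P0:NH2 P1:NH4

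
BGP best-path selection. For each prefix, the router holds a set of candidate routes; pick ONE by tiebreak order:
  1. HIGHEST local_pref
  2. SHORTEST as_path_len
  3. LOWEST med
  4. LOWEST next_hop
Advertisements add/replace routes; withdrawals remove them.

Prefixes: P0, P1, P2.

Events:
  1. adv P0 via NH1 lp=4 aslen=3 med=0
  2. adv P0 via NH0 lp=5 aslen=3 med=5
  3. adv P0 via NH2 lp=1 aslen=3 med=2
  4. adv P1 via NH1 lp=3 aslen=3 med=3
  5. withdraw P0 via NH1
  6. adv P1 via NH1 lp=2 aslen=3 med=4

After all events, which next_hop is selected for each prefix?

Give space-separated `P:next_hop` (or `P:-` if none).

Op 1: best P0=NH1 P1=- P2=-
Op 2: best P0=NH0 P1=- P2=-
Op 3: best P0=NH0 P1=- P2=-
Op 4: best P0=NH0 P1=NH1 P2=-
Op 5: best P0=NH0 P1=NH1 P2=-
Op 6: best P0=NH0 P1=NH1 P2=-

Answer: P0:NH0 P1:NH1 P2:-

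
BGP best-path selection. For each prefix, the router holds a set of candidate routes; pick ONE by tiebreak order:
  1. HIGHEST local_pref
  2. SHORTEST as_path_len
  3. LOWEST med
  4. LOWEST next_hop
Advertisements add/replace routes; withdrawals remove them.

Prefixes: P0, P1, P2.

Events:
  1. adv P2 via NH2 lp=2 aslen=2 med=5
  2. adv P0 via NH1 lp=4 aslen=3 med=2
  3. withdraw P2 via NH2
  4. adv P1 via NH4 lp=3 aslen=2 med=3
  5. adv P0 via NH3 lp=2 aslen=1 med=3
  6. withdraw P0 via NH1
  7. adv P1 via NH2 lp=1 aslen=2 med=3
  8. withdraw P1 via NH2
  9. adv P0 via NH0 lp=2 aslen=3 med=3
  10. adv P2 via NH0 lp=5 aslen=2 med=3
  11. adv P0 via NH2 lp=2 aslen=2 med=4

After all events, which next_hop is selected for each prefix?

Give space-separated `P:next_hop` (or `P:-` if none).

Op 1: best P0=- P1=- P2=NH2
Op 2: best P0=NH1 P1=- P2=NH2
Op 3: best P0=NH1 P1=- P2=-
Op 4: best P0=NH1 P1=NH4 P2=-
Op 5: best P0=NH1 P1=NH4 P2=-
Op 6: best P0=NH3 P1=NH4 P2=-
Op 7: best P0=NH3 P1=NH4 P2=-
Op 8: best P0=NH3 P1=NH4 P2=-
Op 9: best P0=NH3 P1=NH4 P2=-
Op 10: best P0=NH3 P1=NH4 P2=NH0
Op 11: best P0=NH3 P1=NH4 P2=NH0

Answer: P0:NH3 P1:NH4 P2:NH0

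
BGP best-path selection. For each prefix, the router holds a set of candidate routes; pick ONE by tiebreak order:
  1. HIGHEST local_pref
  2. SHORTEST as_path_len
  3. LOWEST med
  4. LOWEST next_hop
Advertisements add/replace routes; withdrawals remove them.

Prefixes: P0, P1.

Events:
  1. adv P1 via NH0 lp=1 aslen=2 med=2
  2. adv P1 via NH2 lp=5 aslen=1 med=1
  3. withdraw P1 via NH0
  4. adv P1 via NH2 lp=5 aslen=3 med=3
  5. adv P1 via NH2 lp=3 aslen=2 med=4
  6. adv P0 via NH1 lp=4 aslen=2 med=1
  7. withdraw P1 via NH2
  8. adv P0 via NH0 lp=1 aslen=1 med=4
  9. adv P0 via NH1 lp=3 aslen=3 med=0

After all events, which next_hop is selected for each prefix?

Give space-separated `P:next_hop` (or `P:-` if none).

Answer: P0:NH1 P1:-

Derivation:
Op 1: best P0=- P1=NH0
Op 2: best P0=- P1=NH2
Op 3: best P0=- P1=NH2
Op 4: best P0=- P1=NH2
Op 5: best P0=- P1=NH2
Op 6: best P0=NH1 P1=NH2
Op 7: best P0=NH1 P1=-
Op 8: best P0=NH1 P1=-
Op 9: best P0=NH1 P1=-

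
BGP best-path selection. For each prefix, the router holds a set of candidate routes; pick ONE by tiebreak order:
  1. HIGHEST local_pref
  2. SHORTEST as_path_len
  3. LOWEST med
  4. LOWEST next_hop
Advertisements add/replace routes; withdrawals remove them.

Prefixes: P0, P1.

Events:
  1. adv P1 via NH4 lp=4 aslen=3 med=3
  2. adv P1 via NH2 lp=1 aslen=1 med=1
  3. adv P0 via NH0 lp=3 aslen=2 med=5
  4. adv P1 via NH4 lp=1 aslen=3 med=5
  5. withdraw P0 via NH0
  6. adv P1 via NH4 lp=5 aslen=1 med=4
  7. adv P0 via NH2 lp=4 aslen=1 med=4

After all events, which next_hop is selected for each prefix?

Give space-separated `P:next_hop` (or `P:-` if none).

Answer: P0:NH2 P1:NH4

Derivation:
Op 1: best P0=- P1=NH4
Op 2: best P0=- P1=NH4
Op 3: best P0=NH0 P1=NH4
Op 4: best P0=NH0 P1=NH2
Op 5: best P0=- P1=NH2
Op 6: best P0=- P1=NH4
Op 7: best P0=NH2 P1=NH4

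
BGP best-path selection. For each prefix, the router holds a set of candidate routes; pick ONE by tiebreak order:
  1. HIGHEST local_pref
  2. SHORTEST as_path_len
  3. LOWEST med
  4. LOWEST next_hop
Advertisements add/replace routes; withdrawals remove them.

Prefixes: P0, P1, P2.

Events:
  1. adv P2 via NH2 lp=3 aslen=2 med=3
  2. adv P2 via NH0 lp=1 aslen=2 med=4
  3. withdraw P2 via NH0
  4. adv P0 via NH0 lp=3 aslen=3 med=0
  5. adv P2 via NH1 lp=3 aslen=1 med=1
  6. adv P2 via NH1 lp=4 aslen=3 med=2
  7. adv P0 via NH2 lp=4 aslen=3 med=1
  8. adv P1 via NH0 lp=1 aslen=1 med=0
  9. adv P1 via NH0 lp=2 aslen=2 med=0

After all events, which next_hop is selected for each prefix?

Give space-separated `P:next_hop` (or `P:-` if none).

Answer: P0:NH2 P1:NH0 P2:NH1

Derivation:
Op 1: best P0=- P1=- P2=NH2
Op 2: best P0=- P1=- P2=NH2
Op 3: best P0=- P1=- P2=NH2
Op 4: best P0=NH0 P1=- P2=NH2
Op 5: best P0=NH0 P1=- P2=NH1
Op 6: best P0=NH0 P1=- P2=NH1
Op 7: best P0=NH2 P1=- P2=NH1
Op 8: best P0=NH2 P1=NH0 P2=NH1
Op 9: best P0=NH2 P1=NH0 P2=NH1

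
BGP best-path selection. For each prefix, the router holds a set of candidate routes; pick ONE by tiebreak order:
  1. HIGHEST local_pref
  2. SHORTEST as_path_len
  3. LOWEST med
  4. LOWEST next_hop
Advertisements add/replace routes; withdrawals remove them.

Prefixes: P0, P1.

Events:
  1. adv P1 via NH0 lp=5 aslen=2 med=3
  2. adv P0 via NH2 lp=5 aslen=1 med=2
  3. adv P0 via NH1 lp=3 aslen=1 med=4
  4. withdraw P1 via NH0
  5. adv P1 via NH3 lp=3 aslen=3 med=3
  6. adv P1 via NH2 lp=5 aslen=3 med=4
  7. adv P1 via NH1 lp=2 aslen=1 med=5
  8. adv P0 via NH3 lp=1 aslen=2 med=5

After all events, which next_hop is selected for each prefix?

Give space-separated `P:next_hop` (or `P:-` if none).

Answer: P0:NH2 P1:NH2

Derivation:
Op 1: best P0=- P1=NH0
Op 2: best P0=NH2 P1=NH0
Op 3: best P0=NH2 P1=NH0
Op 4: best P0=NH2 P1=-
Op 5: best P0=NH2 P1=NH3
Op 6: best P0=NH2 P1=NH2
Op 7: best P0=NH2 P1=NH2
Op 8: best P0=NH2 P1=NH2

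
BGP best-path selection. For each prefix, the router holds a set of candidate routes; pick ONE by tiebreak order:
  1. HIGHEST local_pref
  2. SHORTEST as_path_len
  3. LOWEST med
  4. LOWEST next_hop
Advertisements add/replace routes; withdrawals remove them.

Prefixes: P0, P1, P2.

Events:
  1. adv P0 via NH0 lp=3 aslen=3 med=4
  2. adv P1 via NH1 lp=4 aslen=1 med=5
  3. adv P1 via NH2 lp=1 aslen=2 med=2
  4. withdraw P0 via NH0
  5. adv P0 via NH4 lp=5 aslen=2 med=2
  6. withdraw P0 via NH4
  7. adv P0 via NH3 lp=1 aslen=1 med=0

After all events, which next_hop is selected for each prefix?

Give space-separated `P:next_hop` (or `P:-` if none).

Op 1: best P0=NH0 P1=- P2=-
Op 2: best P0=NH0 P1=NH1 P2=-
Op 3: best P0=NH0 P1=NH1 P2=-
Op 4: best P0=- P1=NH1 P2=-
Op 5: best P0=NH4 P1=NH1 P2=-
Op 6: best P0=- P1=NH1 P2=-
Op 7: best P0=NH3 P1=NH1 P2=-

Answer: P0:NH3 P1:NH1 P2:-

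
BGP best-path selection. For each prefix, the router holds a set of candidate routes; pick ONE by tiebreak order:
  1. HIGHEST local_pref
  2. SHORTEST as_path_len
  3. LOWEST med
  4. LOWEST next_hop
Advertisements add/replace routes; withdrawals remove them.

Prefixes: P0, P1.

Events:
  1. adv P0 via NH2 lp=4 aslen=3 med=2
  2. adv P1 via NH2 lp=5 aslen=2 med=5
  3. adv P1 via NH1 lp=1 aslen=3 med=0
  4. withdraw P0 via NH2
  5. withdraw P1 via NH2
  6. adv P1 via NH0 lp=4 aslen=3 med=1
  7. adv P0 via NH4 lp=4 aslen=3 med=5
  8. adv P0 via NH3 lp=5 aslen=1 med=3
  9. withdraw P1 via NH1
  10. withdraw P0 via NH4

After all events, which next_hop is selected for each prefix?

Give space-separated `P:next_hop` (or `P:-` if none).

Op 1: best P0=NH2 P1=-
Op 2: best P0=NH2 P1=NH2
Op 3: best P0=NH2 P1=NH2
Op 4: best P0=- P1=NH2
Op 5: best P0=- P1=NH1
Op 6: best P0=- P1=NH0
Op 7: best P0=NH4 P1=NH0
Op 8: best P0=NH3 P1=NH0
Op 9: best P0=NH3 P1=NH0
Op 10: best P0=NH3 P1=NH0

Answer: P0:NH3 P1:NH0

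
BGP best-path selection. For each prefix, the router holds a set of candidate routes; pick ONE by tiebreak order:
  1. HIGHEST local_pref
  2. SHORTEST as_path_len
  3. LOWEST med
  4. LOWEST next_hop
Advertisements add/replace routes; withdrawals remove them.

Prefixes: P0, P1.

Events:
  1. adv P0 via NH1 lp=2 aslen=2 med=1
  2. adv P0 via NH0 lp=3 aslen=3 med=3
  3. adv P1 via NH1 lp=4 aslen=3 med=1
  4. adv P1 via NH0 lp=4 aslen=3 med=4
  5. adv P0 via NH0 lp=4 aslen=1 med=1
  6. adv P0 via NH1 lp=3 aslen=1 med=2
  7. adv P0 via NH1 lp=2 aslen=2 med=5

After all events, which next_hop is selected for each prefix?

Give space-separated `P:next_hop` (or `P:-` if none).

Answer: P0:NH0 P1:NH1

Derivation:
Op 1: best P0=NH1 P1=-
Op 2: best P0=NH0 P1=-
Op 3: best P0=NH0 P1=NH1
Op 4: best P0=NH0 P1=NH1
Op 5: best P0=NH0 P1=NH1
Op 6: best P0=NH0 P1=NH1
Op 7: best P0=NH0 P1=NH1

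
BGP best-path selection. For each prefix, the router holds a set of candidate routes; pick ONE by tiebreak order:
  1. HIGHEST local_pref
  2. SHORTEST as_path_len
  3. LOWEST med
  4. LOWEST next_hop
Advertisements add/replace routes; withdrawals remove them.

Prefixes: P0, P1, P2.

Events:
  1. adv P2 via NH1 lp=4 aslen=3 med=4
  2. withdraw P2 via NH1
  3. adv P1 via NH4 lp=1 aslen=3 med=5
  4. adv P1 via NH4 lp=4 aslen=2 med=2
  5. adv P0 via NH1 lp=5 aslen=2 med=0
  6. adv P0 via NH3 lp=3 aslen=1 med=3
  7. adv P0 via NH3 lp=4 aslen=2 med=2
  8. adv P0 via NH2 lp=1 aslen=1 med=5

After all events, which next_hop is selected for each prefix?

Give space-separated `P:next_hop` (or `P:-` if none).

Op 1: best P0=- P1=- P2=NH1
Op 2: best P0=- P1=- P2=-
Op 3: best P0=- P1=NH4 P2=-
Op 4: best P0=- P1=NH4 P2=-
Op 5: best P0=NH1 P1=NH4 P2=-
Op 6: best P0=NH1 P1=NH4 P2=-
Op 7: best P0=NH1 P1=NH4 P2=-
Op 8: best P0=NH1 P1=NH4 P2=-

Answer: P0:NH1 P1:NH4 P2:-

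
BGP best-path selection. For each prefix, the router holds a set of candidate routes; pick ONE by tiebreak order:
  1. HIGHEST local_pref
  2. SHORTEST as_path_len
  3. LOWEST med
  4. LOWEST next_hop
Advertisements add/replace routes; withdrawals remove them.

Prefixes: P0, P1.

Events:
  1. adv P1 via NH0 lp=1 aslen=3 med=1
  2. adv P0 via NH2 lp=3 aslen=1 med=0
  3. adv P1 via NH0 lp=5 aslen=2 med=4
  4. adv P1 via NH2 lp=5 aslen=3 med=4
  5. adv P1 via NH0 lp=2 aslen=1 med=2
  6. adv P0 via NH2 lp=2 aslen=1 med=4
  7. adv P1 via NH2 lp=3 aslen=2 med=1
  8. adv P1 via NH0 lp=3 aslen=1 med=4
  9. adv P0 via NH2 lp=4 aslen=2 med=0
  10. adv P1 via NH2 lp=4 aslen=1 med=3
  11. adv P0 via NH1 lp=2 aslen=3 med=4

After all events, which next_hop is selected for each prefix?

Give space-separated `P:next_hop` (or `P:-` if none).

Answer: P0:NH2 P1:NH2

Derivation:
Op 1: best P0=- P1=NH0
Op 2: best P0=NH2 P1=NH0
Op 3: best P0=NH2 P1=NH0
Op 4: best P0=NH2 P1=NH0
Op 5: best P0=NH2 P1=NH2
Op 6: best P0=NH2 P1=NH2
Op 7: best P0=NH2 P1=NH2
Op 8: best P0=NH2 P1=NH0
Op 9: best P0=NH2 P1=NH0
Op 10: best P0=NH2 P1=NH2
Op 11: best P0=NH2 P1=NH2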